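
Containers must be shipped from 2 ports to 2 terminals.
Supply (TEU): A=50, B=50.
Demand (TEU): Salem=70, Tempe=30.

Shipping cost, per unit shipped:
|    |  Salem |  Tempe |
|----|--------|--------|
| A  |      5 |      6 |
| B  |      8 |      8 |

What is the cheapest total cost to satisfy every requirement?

650

Optimal allocation:
  A to Salem: 50 TEU
  B to Salem: 20 TEU
  B to Tempe: 30 TEU
Total cost = 650.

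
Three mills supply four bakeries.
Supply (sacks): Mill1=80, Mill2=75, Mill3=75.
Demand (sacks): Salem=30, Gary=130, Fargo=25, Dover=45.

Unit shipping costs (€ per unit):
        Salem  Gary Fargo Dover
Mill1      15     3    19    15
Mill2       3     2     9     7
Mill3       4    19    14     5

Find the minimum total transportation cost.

910

An optimal shipping plan:
  Mill1->Gary: 80 × €3 = €240
  Mill2->Gary: 50 × €2 = €100
  Mill2->Fargo: 25 × €9 = €225
  Mill3->Salem: 30 × €4 = €120
  Mill3->Dover: 45 × €5 = €225
Total = 240 + 100 + 225 + 120 + 225 = €910.
(Supply check: Mill1 ships 80; Mill2 ships 75; Mill3 ships 75.)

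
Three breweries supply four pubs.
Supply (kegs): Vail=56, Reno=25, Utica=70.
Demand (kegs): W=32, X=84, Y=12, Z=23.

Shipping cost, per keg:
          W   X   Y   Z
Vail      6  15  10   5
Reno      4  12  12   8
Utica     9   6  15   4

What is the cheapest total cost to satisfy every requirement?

A cheapest plan:
  Vail–W: 21 kegs
  Vail–Y: 12 kegs
  Vail–Z: 23 kegs
  Reno–W: 11 kegs
  Reno–X: 14 kegs
  Utica–X: 70 kegs
Total cost = 993.
(Supply check: Vail ships 56; Reno ships 25; Utica ships 70.)

993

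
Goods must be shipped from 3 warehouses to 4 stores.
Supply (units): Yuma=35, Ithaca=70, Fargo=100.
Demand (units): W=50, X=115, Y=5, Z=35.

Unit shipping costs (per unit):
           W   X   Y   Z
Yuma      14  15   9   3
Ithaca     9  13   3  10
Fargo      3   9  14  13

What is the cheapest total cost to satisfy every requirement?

Optimal allocation:
  Yuma→Z: 35 × 3 = 105
  Ithaca→X: 65 × 13 = 845
  Ithaca→Y: 5 × 3 = 15
  Fargo→W: 50 × 3 = 150
  Fargo→X: 50 × 9 = 450
Total = 105 + 845 + 15 + 150 + 450 = 1565.

1565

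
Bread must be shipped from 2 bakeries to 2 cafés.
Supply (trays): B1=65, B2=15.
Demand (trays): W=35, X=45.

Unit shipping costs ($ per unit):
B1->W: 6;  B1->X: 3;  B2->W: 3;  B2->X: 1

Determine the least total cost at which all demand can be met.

A cheapest plan:
  B1->W: 20 × $6 = $120
  B1->X: 45 × $3 = $135
  B2->W: 15 × $3 = $45
Total = 120 + 135 + 45 = $300.

300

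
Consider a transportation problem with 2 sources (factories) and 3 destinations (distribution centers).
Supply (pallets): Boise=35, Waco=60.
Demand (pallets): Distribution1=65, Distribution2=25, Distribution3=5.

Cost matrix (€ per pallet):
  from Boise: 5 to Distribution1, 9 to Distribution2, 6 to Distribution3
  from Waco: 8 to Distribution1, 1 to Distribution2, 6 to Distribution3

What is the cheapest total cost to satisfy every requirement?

A cheapest plan:
  Boise to Distribution1: 35 × €5 = €175
  Waco to Distribution1: 30 × €8 = €240
  Waco to Distribution2: 25 × €1 = €25
  Waco to Distribution3: 5 × €6 = €30
Total = 175 + 240 + 25 + 30 = €470.
(Supply check: Boise ships 35; Waco ships 60.)

470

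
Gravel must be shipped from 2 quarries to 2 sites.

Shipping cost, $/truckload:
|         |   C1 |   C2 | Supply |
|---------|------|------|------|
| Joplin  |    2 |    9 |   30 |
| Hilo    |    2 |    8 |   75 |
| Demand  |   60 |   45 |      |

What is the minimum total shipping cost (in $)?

480

Optimal allocation:
  Joplin->C1: 30 × $2 = $60
  Hilo->C1: 30 × $2 = $60
  Hilo->C2: 45 × $8 = $360
Total = 60 + 60 + 360 = $480.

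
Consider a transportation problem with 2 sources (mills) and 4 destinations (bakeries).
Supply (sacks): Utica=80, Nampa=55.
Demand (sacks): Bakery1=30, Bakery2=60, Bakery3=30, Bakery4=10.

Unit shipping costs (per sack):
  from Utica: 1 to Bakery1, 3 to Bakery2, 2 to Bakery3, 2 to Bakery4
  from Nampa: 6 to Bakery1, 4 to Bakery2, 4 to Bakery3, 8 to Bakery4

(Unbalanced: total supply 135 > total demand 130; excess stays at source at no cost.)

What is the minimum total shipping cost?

Optimal allocation:
  Utica–Bakery1: 30 × 1 = 30
  Utica–Bakery2: 10 × 3 = 30
  Utica–Bakery3: 30 × 2 = 60
  Utica–Bakery4: 10 × 2 = 20
  Nampa–Bakery2: 50 × 4 = 200
Total = 30 + 30 + 60 + 20 + 200 = 340.

340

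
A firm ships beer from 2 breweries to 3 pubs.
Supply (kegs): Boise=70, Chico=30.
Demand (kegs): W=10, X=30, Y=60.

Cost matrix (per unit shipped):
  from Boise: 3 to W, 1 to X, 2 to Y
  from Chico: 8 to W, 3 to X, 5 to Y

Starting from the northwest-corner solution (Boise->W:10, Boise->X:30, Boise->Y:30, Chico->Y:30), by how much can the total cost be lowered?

Current plan cost = 10·3 + 30·1 + 30·2 + 30·5 = 270.
Optimal plan:
  Boise→W: 10 × 3 = 30
  Boise→Y: 60 × 2 = 120
  Chico→X: 30 × 3 = 90
Optimal cost = 240.
Saving = 270 − 240 = 30.

30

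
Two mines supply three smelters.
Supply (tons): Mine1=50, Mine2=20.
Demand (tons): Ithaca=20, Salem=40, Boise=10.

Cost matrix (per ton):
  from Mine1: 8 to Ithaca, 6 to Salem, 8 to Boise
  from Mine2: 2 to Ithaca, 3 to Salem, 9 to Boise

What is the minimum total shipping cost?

360

Optimal allocation:
  Mine1->Salem: 40 tons
  Mine1->Boise: 10 tons
  Mine2->Ithaca: 20 tons
Total cost = 360.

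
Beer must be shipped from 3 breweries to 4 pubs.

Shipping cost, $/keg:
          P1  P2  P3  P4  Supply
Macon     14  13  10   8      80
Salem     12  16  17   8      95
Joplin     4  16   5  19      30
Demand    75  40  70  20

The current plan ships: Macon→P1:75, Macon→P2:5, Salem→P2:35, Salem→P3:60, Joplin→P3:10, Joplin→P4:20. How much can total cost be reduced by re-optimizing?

Current plan cost = 75·14 + 5·13 + 35·16 + 60·17 + 10·5 + 20·19 = $3125.
Optimal plan:
  Macon→P2: 40 × $13 = $520
  Macon→P3: 40 × $10 = $400
  Salem→P1: 75 × $12 = $900
  Salem→P4: 20 × $8 = $160
  Joplin→P3: 30 × $5 = $150
Optimal cost = $2130.
Saving = 3125 − 2130 = $995.

995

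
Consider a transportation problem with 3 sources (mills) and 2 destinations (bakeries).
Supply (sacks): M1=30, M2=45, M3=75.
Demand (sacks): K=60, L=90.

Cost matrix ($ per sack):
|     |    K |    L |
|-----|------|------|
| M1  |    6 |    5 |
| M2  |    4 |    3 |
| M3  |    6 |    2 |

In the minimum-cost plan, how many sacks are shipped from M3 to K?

The minimum-cost plan:
  M1–K: 30 sacks
  M2–K: 30 sacks
  M2–L: 15 sacks
  M3–L: 75 sacks
Total cost = $495.
The route M3→K is not used.

0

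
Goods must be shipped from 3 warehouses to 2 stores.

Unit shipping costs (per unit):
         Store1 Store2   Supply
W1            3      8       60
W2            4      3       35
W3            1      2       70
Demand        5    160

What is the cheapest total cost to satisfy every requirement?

700

An optimal shipping plan:
  W1 to Store1: 5 × 3 = 15
  W1 to Store2: 55 × 8 = 440
  W2 to Store2: 35 × 3 = 105
  W3 to Store2: 70 × 2 = 140
Total = 15 + 440 + 105 + 140 = 700.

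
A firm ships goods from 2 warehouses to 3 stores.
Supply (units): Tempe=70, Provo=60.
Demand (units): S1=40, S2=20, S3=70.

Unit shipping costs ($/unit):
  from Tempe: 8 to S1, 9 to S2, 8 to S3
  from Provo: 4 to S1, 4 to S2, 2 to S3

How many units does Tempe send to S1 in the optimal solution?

40

The minimum-cost plan:
  Tempe–S1: 40 × $8 = $320
  Tempe–S2: 20 × $9 = $180
  Tempe–S3: 10 × $8 = $80
  Provo–S3: 60 × $2 = $120
Total cost = $700.
So Tempe→S1 carries 40 units.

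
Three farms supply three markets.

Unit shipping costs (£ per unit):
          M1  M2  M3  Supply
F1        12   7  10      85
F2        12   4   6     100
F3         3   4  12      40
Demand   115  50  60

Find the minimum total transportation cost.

1610

An optimal shipping plan:
  F1->M1: 75 × £12 = £900
  F1->M2: 10 × £7 = £70
  F2->M2: 40 × £4 = £160
  F2->M3: 60 × £6 = £360
  F3->M1: 40 × £3 = £120
Total = 900 + 70 + 160 + 360 + 120 = £1610.
(Supply check: F1 ships 85; F2 ships 100; F3 ships 40.)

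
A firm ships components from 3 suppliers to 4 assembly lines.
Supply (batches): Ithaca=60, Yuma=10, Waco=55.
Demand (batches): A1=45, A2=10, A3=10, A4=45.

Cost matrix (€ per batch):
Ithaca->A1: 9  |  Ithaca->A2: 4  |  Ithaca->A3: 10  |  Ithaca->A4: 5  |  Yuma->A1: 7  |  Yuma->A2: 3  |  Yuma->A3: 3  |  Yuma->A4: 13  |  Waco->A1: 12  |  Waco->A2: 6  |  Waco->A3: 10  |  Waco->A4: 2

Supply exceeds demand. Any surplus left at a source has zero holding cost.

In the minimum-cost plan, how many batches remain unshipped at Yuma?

An optimal plan:
  Ithaca->A1: 45 × €9 = €405
  Ithaca->A2: 10 × €4 = €40
  Yuma->A3: 10 × €3 = €30
  Waco->A4: 45 × €2 = €90
Total cost = €565.
Yuma ships 10 of its 10, leaving 0.

0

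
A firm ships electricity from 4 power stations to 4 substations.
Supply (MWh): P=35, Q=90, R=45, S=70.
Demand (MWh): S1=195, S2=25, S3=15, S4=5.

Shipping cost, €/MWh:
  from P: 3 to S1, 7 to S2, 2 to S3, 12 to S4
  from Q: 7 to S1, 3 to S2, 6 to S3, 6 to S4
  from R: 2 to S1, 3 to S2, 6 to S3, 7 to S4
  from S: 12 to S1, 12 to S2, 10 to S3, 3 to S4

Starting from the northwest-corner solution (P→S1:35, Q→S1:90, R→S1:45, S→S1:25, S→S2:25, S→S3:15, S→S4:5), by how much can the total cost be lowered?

100

Current plan cost = 35·3 + 90·7 + 45·2 + 25·12 + 25·12 + 15·10 + 5·3 = €1590.
Optimal plan:
  P->S1: 35 × €3 = €105
  Q->S1: 65 × €7 = €455
  Q->S2: 25 × €3 = €75
  R->S1: 45 × €2 = €90
  S->S1: 50 × €12 = €600
  S->S3: 15 × €10 = €150
  S->S4: 5 × €3 = €15
Optimal cost = €1490.
Saving = 1590 − 1490 = €100.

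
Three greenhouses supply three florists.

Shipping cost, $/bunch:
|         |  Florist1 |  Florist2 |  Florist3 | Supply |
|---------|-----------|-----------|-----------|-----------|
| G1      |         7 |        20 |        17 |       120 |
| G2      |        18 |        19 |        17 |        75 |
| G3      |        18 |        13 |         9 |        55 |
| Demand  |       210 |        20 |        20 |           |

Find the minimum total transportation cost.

2900

Optimal allocation:
  G1 to Florist1: 120 × $7 = $840
  G2 to Florist1: 75 × $18 = $1350
  G3 to Florist1: 15 × $18 = $270
  G3 to Florist2: 20 × $13 = $260
  G3 to Florist3: 20 × $9 = $180
Total = 840 + 1350 + 270 + 260 + 180 = $2900.
(Supply check: G1 ships 120; G2 ships 75; G3 ships 55.)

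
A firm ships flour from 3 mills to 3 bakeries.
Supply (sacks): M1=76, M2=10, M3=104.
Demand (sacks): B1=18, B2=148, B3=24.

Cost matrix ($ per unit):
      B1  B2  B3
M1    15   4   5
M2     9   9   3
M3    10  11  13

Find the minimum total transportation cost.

A cheapest plan:
  M1–B2: 62 sacks
  M1–B3: 14 sacks
  M2–B3: 10 sacks
  M3–B1: 18 sacks
  M3–B2: 86 sacks
Total cost = $1474.
(Supply check: M1 ships 76; M2 ships 10; M3 ships 104.)

1474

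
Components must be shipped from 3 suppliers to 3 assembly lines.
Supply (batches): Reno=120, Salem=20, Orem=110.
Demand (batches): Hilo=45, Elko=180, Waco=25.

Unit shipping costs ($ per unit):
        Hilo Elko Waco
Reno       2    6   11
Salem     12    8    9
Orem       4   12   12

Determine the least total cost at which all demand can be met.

One minimum-cost allocation:
  Reno to Elko: 120 × $6 = $720
  Salem to Elko: 20 × $8 = $160
  Orem to Hilo: 45 × $4 = $180
  Orem to Elko: 40 × $12 = $480
  Orem to Waco: 25 × $12 = $300
Total = 720 + 160 + 180 + 480 + 300 = $1840.
(Supply check: Reno ships 120; Salem ships 20; Orem ships 110.)

1840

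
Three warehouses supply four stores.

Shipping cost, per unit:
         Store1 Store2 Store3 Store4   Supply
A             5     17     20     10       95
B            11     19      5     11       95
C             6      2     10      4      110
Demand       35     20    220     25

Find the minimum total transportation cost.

Optimal allocation:
  A to Store1: 35 × 5 = 175
  A to Store3: 35 × 20 = 700
  A to Store4: 25 × 10 = 250
  B to Store3: 95 × 5 = 475
  C to Store2: 20 × 2 = 40
  C to Store3: 90 × 10 = 900
Total = 175 + 700 + 250 + 475 + 40 + 900 = 2540.

2540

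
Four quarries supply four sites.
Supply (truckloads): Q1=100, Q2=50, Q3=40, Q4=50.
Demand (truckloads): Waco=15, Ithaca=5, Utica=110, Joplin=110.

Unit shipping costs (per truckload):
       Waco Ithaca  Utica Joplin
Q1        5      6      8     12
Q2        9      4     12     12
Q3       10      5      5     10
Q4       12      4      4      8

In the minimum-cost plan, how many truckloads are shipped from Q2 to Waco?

Solving gives:
  Q1 to Waco: 15 × 5 = 75
  Q1 to Utica: 20 × 8 = 160
  Q1 to Joplin: 65 × 12 = 780
  Q2 to Ithaca: 5 × 4 = 20
  Q2 to Joplin: 45 × 12 = 540
  Q3 to Utica: 40 × 5 = 200
  Q4 to Utica: 50 × 4 = 200
Total cost = 1975.
The route Q2→Waco is not used.

0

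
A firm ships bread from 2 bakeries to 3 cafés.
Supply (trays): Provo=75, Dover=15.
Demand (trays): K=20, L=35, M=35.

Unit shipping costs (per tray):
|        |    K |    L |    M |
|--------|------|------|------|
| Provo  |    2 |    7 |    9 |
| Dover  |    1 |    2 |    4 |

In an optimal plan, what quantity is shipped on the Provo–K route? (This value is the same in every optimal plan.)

Solving gives:
  Provo->K: 20 × 2 = 40
  Provo->L: 35 × 7 = 245
  Provo->M: 20 × 9 = 180
  Dover->M: 15 × 4 = 60
Total cost = 525.
So Provo→K carries 20 trays.

20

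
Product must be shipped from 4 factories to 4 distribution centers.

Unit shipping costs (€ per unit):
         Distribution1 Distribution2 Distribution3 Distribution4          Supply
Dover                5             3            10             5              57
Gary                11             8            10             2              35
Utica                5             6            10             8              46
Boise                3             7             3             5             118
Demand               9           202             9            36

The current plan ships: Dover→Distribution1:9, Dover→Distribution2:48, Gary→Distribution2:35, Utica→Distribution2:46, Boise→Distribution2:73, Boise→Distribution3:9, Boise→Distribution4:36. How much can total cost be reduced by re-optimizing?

Current plan cost = 9·5 + 48·3 + 35·8 + 46·6 + 73·7 + 9·3 + 36·5 = €1463.
Optimal plan:
  Dover–Distribution2: 57 × €3 = €171
  Gary–Distribution4: 35 × €2 = €70
  Utica–Distribution2: 46 × €6 = €276
  Boise–Distribution1: 9 × €3 = €27
  Boise–Distribution2: 99 × €7 = €693
  Boise–Distribution3: 9 × €3 = €27
  Boise–Distribution4: 1 × €5 = €5
Optimal cost = €1269.
Saving = 1463 − 1269 = €194.

194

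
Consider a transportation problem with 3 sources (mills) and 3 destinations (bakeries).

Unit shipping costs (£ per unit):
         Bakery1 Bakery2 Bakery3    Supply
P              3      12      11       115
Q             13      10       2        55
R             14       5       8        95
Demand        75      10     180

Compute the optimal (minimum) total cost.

1505

Optimal allocation:
  P–Bakery1: 75 × £3 = £225
  P–Bakery3: 40 × £11 = £440
  Q–Bakery3: 55 × £2 = £110
  R–Bakery2: 10 × £5 = £50
  R–Bakery3: 85 × £8 = £680
Total = 225 + 440 + 110 + 50 + 680 = £1505.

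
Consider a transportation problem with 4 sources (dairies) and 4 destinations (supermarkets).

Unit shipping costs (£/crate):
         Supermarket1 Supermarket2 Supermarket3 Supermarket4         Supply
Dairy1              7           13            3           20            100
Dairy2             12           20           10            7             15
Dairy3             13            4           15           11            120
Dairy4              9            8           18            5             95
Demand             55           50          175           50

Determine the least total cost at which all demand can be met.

2335

One minimum-cost allocation:
  Dairy1→Supermarket3: 100 × £3 = £300
  Dairy2→Supermarket3: 15 × £10 = £150
  Dairy3→Supermarket1: 10 × £13 = £130
  Dairy3→Supermarket2: 50 × £4 = £200
  Dairy3→Supermarket3: 60 × £15 = £900
  Dairy4→Supermarket1: 45 × £9 = £405
  Dairy4→Supermarket4: 50 × £5 = £250
Total = 300 + 150 + 130 + 200 + 900 + 405 + 250 = £2335.
(Supply check: Dairy1 ships 100; Dairy2 ships 15; Dairy3 ships 120; Dairy4 ships 95.)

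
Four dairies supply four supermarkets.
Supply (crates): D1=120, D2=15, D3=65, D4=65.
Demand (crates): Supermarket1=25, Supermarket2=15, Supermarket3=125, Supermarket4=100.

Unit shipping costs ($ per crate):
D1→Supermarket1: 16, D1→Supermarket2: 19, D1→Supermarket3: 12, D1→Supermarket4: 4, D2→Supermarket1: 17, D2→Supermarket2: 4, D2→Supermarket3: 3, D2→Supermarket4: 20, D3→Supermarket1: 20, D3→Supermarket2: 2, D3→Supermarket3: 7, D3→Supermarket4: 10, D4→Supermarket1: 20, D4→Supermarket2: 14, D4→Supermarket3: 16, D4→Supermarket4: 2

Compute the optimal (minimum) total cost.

1815

One minimum-cost allocation:
  D1–Supermarket1: 25 × $16 = $400
  D1–Supermarket3: 60 × $12 = $720
  D1–Supermarket4: 35 × $4 = $140
  D2–Supermarket3: 15 × $3 = $45
  D3–Supermarket2: 15 × $2 = $30
  D3–Supermarket3: 50 × $7 = $350
  D4–Supermarket4: 65 × $2 = $130
Total = 400 + 720 + 140 + 45 + 30 + 350 + 130 = $1815.
(Supply check: D1 ships 120; D2 ships 15; D3 ships 65; D4 ships 65.)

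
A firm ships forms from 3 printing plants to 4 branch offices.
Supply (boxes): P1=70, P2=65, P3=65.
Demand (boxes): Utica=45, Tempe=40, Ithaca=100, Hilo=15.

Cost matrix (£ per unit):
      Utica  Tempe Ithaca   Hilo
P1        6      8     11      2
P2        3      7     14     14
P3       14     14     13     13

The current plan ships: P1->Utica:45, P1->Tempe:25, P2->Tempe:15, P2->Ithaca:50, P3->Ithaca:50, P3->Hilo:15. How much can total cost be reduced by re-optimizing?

425

Current plan cost = 45·6 + 25·8 + 15·7 + 50·14 + 50·13 + 15·13 = £2120.
Optimal plan:
  P1–Tempe: 20 × £8 = £160
  P1–Ithaca: 35 × £11 = £385
  P1–Hilo: 15 × £2 = £30
  P2–Utica: 45 × £3 = £135
  P2–Tempe: 20 × £7 = £140
  P3–Ithaca: 65 × £13 = £845
Optimal cost = £1695.
Saving = 2120 − 1695 = £425.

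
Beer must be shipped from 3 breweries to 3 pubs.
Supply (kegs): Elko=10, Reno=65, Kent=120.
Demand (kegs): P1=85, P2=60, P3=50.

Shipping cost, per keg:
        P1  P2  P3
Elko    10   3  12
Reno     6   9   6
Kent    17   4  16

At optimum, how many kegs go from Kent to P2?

Optimal shipments:
  Elko to P1: 10 × 10 = 100
  Reno to P1: 65 × 6 = 390
  Kent to P1: 10 × 17 = 170
  Kent to P2: 60 × 4 = 240
  Kent to P3: 50 × 16 = 800
Total cost = 1700.
So Kent→P2 carries 60 kegs.

60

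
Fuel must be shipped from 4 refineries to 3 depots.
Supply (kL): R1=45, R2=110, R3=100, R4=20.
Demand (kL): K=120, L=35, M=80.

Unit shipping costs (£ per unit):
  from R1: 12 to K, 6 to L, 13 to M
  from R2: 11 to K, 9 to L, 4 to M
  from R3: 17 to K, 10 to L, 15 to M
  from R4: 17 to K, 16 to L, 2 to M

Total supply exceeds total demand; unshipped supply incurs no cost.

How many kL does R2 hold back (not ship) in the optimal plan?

0

An optimal plan:
  R1 to K: 45 × £12 = £540
  R2 to K: 50 × £11 = £550
  R2 to M: 60 × £4 = £240
  R3 to K: 25 × £17 = £425
  R3 to L: 35 × £10 = £350
  R4 to M: 20 × £2 = £40
Total cost = £2145.
R2 ships 110 of its 110, leaving 0.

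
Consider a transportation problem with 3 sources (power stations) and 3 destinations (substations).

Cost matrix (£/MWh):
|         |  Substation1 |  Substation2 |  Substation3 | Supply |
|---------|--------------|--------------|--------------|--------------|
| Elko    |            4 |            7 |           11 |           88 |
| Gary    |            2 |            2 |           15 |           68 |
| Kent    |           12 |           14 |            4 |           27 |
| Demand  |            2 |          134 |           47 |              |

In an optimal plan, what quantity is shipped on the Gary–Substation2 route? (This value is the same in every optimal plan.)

Solving gives:
  Elko to Substation1: 2 × £4 = £8
  Elko to Substation2: 66 × £7 = £462
  Elko to Substation3: 20 × £11 = £220
  Gary to Substation2: 68 × £2 = £136
  Kent to Substation3: 27 × £4 = £108
Total cost = £934.
So Gary→Substation2 carries 68 MWh.

68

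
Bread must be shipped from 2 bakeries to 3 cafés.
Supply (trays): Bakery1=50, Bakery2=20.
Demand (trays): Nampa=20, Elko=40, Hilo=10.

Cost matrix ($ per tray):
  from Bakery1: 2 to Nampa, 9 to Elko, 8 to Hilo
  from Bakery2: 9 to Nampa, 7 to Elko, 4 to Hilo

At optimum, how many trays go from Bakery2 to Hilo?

10

The minimum-cost plan:
  Bakery1->Nampa: 20 × $2 = $40
  Bakery1->Elko: 30 × $9 = $270
  Bakery2->Elko: 10 × $7 = $70
  Bakery2->Hilo: 10 × $4 = $40
Total cost = $420.
So Bakery2→Hilo carries 10 trays.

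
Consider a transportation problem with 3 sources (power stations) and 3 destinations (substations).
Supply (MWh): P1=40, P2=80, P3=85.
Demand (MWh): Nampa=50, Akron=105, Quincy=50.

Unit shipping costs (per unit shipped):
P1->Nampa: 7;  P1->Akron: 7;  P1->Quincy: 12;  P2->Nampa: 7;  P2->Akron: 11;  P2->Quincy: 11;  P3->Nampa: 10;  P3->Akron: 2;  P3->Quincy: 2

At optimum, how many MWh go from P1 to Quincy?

The minimum-cost plan:
  P1 to Akron: 40 MWh
  P2 to Nampa: 50 MWh
  P2 to Akron: 30 MWh
  P3 to Akron: 35 MWh
  P3 to Quincy: 50 MWh
Total cost = 1130.
The route P1→Quincy is not used.

0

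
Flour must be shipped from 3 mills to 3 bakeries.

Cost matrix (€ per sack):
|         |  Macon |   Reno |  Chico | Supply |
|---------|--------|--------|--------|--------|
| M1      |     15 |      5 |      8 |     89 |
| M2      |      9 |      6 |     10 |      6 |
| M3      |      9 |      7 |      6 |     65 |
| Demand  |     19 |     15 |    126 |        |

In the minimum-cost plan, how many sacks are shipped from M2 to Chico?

0

The minimum-cost plan:
  M1->Reno: 15 × €5 = €75
  M1->Chico: 74 × €8 = €592
  M2->Macon: 6 × €9 = €54
  M3->Macon: 13 × €9 = €117
  M3->Chico: 52 × €6 = €312
Total cost = €1150.
The route M2→Chico is not used.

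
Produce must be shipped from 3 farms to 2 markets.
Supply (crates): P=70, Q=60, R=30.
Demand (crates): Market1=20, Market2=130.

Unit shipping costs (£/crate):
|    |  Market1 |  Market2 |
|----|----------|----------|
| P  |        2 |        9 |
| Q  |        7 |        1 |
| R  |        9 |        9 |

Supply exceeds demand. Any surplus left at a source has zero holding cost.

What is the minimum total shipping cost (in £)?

An optimal shipping plan:
  P to Market1: 20 crates
  P to Market2: 50 crates
  Q to Market2: 60 crates
  R to Market2: 20 crates
Total cost = £730.
(Supply check: P ships 70; Q ships 60; R ships 20.)

730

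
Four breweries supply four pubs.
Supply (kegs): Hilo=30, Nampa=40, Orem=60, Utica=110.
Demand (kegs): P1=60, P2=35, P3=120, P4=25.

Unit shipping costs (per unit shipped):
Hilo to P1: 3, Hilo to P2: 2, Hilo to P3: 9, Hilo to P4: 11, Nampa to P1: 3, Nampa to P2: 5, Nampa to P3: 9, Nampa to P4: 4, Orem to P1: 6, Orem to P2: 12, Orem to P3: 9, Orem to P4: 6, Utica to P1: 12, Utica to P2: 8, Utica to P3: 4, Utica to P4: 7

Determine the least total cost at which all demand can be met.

One minimum-cost allocation:
  Hilo->P2: 30 × 2 = 60
  Nampa->P1: 35 × 3 = 105
  Nampa->P2: 5 × 5 = 25
  Orem->P1: 25 × 6 = 150
  Orem->P3: 10 × 9 = 90
  Orem->P4: 25 × 6 = 150
  Utica->P3: 110 × 4 = 440
Total = 60 + 105 + 25 + 150 + 90 + 150 + 440 = 1020.

1020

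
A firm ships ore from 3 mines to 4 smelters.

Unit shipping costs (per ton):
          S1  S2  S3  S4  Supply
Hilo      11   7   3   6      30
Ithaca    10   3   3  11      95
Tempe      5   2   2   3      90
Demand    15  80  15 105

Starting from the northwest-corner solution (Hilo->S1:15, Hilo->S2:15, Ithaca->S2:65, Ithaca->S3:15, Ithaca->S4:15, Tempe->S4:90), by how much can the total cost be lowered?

180

Current plan cost = 15·11 + 15·7 + 65·3 + 15·3 + 15·11 + 90·3 = 945.
Optimal plan:
  Hilo→S4: 30 × 6 = 180
  Ithaca→S2: 80 × 3 = 240
  Ithaca→S3: 15 × 3 = 45
  Tempe→S1: 15 × 5 = 75
  Tempe→S4: 75 × 3 = 225
Optimal cost = 765.
Saving = 945 − 765 = 180.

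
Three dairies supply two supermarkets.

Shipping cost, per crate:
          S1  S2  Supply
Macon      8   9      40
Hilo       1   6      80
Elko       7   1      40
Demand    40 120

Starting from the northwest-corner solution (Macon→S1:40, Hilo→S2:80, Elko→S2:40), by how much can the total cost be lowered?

Current plan cost = 40·8 + 80·6 + 40·1 = 840.
Optimal plan:
  Macon→S2: 40 crates
  Hilo→S1: 40 crates
  Hilo→S2: 40 crates
  Elko→S2: 40 crates
Optimal cost = 680.
Saving = 840 − 680 = 160.

160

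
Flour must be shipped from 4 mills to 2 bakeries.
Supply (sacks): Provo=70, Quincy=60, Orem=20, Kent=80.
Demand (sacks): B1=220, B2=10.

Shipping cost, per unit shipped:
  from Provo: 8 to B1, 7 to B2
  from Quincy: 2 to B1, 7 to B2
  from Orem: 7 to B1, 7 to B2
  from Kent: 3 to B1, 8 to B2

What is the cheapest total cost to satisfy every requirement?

A cheapest plan:
  Provo->B1: 60 × 8 = 480
  Provo->B2: 10 × 7 = 70
  Quincy->B1: 60 × 2 = 120
  Orem->B1: 20 × 7 = 140
  Kent->B1: 80 × 3 = 240
Total = 480 + 70 + 120 + 140 + 240 = 1050.

1050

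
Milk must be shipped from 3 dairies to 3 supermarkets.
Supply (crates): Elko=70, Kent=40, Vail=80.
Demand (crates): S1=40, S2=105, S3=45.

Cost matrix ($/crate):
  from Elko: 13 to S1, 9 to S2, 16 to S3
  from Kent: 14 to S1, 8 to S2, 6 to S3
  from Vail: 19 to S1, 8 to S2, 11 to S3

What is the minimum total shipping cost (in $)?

1685

An optimal shipping plan:
  Elko→S1: 40 × $13 = $520
  Elko→S2: 30 × $9 = $270
  Kent→S3: 40 × $6 = $240
  Vail→S2: 75 × $8 = $600
  Vail→S3: 5 × $11 = $55
Total = 520 + 270 + 240 + 600 + 55 = $1685.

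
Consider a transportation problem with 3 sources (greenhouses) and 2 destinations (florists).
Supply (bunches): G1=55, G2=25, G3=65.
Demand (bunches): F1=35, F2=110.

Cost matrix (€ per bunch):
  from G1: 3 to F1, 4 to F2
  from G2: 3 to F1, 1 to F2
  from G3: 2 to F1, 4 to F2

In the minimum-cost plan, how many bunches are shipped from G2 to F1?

0

Solving gives:
  G1 to F2: 55 bunches
  G2 to F2: 25 bunches
  G3 to F1: 35 bunches
  G3 to F2: 30 bunches
Total cost = €435.
The route G2→F1 is not used.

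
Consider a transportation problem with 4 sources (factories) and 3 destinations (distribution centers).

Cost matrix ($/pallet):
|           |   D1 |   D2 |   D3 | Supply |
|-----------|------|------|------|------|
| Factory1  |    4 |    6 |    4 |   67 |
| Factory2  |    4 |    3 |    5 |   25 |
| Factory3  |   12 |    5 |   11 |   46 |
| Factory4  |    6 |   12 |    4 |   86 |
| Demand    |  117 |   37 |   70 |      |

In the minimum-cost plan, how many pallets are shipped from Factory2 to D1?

25

Optimal shipments:
  Factory1->D1: 67 pallets
  Factory2->D1: 25 pallets
  Factory3->D1: 9 pallets
  Factory3->D2: 37 pallets
  Factory4->D1: 16 pallets
  Factory4->D3: 70 pallets
Total cost = $1037.
So Factory2→D1 carries 25 pallets.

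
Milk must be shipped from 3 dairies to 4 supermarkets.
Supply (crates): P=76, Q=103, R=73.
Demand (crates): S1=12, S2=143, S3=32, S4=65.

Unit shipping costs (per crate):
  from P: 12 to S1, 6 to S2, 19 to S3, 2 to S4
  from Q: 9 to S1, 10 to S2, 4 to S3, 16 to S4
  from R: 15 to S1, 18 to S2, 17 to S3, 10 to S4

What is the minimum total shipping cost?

An optimal shipping plan:
  P–S2: 76 × 6 = 456
  Q–S1: 4 × 9 = 36
  Q–S2: 67 × 10 = 670
  Q–S3: 32 × 4 = 128
  R–S1: 8 × 15 = 120
  R–S4: 65 × 10 = 650
Total = 456 + 36 + 670 + 128 + 120 + 650 = 2060.

2060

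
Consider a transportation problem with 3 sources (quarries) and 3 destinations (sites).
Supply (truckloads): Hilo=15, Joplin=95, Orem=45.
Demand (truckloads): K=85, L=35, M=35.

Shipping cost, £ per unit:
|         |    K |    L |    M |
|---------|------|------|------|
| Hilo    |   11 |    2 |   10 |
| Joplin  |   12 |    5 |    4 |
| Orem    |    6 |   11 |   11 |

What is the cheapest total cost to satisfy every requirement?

1020

A cheapest plan:
  Hilo to L: 15 truckloads
  Joplin to K: 40 truckloads
  Joplin to L: 20 truckloads
  Joplin to M: 35 truckloads
  Orem to K: 45 truckloads
Total cost = £1020.
(Supply check: Hilo ships 15; Joplin ships 95; Orem ships 45.)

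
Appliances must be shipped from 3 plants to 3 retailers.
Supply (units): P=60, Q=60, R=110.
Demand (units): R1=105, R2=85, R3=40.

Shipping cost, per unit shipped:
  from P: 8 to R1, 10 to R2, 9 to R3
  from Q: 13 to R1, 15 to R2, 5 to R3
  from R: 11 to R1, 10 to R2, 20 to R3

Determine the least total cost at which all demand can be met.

A cheapest plan:
  P–R1: 60 × 8 = 480
  Q–R1: 20 × 13 = 260
  Q–R3: 40 × 5 = 200
  R–R1: 25 × 11 = 275
  R–R2: 85 × 10 = 850
Total = 480 + 260 + 200 + 275 + 850 = 2065.

2065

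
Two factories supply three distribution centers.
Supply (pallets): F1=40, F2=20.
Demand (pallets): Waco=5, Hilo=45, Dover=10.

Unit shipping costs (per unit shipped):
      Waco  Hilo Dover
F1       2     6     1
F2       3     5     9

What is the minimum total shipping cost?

270

A cheapest plan:
  F1–Waco: 5 × 2 = 10
  F1–Hilo: 25 × 6 = 150
  F1–Dover: 10 × 1 = 10
  F2–Hilo: 20 × 5 = 100
Total = 10 + 150 + 10 + 100 = 270.
(Supply check: F1 ships 40; F2 ships 20.)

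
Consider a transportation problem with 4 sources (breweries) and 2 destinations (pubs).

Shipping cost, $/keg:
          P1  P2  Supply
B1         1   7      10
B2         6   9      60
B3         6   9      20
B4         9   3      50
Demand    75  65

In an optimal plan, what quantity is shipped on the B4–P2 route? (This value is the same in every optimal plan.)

50

Solving gives:
  B1–P1: 10 × $1 = $10
  B2–P1: 60 × $6 = $360
  B3–P1: 5 × $6 = $30
  B3–P2: 15 × $9 = $135
  B4–P2: 50 × $3 = $150
Total cost = $685.
So B4→P2 carries 50 kegs.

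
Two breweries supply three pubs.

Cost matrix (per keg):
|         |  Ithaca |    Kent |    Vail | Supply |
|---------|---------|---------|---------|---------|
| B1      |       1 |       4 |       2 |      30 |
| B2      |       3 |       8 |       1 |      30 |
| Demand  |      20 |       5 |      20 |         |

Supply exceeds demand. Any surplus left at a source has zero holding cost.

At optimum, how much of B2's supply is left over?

Minimum-cost shipments:
  B1→Ithaca: 20 × 1 = 20
  B1→Kent: 5 × 4 = 20
  B2→Vail: 20 × 1 = 20
Total cost = 60.
B2 ships 20 of its 30, leaving 10.

10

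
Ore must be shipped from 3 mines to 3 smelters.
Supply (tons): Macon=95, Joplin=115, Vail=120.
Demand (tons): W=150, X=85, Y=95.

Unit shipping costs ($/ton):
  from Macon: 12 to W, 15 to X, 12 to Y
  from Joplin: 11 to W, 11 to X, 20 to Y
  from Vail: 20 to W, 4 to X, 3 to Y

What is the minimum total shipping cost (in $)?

Optimal allocation:
  Macon→W: 95 tons
  Joplin→W: 55 tons
  Joplin→X: 60 tons
  Vail→X: 25 tons
  Vail→Y: 95 tons
Total cost = $2790.
(Supply check: Macon ships 95; Joplin ships 115; Vail ships 120.)

2790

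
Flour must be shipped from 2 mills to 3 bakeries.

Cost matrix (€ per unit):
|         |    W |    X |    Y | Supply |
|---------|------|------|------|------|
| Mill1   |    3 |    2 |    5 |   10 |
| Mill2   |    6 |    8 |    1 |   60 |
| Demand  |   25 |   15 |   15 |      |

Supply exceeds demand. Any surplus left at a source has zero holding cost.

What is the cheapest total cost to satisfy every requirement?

225

Optimal allocation:
  Mill1→X: 10 × €2 = €20
  Mill2→W: 25 × €6 = €150
  Mill2→X: 5 × €8 = €40
  Mill2→Y: 15 × €1 = €15
Total = 20 + 150 + 40 + 15 = €225.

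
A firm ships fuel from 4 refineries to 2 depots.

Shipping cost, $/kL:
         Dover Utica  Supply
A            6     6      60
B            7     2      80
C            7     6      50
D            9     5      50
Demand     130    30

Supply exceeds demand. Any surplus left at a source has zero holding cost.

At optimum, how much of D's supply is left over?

50

Minimum-cost shipments:
  A to Dover: 60 kL
  B to Dover: 20 kL
  B to Utica: 30 kL
  C to Dover: 50 kL
Total cost = $910.
D ships 0 of its 50, leaving 50.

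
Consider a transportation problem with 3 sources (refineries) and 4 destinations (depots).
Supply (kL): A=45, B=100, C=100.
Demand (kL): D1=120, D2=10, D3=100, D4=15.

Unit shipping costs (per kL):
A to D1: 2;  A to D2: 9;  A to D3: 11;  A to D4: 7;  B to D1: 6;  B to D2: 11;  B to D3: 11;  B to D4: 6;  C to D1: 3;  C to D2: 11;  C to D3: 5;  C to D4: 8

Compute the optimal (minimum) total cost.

One minimum-cost allocation:
  A->D1: 45 × 2 = 90
  B->D1: 75 × 6 = 450
  B->D2: 10 × 11 = 110
  B->D4: 15 × 6 = 90
  C->D3: 100 × 5 = 500
Total = 90 + 450 + 110 + 90 + 500 = 1240.

1240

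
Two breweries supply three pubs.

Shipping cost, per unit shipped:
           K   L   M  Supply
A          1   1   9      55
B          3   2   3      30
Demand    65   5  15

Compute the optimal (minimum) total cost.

Optimal allocation:
  A->K: 55 × 1 = 55
  B->K: 10 × 3 = 30
  B->L: 5 × 2 = 10
  B->M: 15 × 3 = 45
Total = 55 + 30 + 10 + 45 = 140.

140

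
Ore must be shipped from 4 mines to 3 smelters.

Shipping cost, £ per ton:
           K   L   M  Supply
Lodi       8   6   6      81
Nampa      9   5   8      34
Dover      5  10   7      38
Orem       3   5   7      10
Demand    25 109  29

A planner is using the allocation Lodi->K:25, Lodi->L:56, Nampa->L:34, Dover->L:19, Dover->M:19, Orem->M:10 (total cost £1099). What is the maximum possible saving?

177

Current plan cost = 25·8 + 56·6 + 34·5 + 19·10 + 19·7 + 10·7 = £1099.
Optimal plan:
  Lodi–L: 75 × £6 = £450
  Lodi–M: 6 × £6 = £36
  Nampa–L: 34 × £5 = £170
  Dover–K: 15 × £5 = £75
  Dover–M: 23 × £7 = £161
  Orem–K: 10 × £3 = £30
Optimal cost = £922.
Saving = 1099 − 922 = £177.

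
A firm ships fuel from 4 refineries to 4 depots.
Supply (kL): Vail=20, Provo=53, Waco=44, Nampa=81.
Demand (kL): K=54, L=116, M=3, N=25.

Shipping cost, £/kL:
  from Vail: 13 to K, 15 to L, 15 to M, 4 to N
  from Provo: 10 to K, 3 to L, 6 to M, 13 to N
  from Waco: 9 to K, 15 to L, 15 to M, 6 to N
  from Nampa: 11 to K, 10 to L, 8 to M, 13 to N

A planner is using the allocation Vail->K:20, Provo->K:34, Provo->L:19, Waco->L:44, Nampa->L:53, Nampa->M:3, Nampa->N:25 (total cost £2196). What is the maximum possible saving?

Current plan cost = 20·13 + 34·10 + 19·3 + 44·15 + 53·10 + 3·8 + 25·13 = £2196.
Optimal plan:
  Vail→N: 20 × £4 = £80
  Provo→L: 53 × £3 = £159
  Waco→K: 39 × £9 = £351
  Waco→N: 5 × £6 = £30
  Nampa→K: 15 × £11 = £165
  Nampa→L: 63 × £10 = £630
  Nampa→M: 3 × £8 = £24
Optimal cost = £1439.
Saving = 2196 − 1439 = £757.

757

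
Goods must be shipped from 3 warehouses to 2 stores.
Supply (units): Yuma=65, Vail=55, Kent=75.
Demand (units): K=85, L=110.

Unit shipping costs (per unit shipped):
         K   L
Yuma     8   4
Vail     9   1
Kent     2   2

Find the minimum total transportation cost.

505

One minimum-cost allocation:
  Yuma–K: 10 × 8 = 80
  Yuma–L: 55 × 4 = 220
  Vail–L: 55 × 1 = 55
  Kent–K: 75 × 2 = 150
Total = 80 + 220 + 55 + 150 = 505.
(Supply check: Yuma ships 65; Vail ships 55; Kent ships 75.)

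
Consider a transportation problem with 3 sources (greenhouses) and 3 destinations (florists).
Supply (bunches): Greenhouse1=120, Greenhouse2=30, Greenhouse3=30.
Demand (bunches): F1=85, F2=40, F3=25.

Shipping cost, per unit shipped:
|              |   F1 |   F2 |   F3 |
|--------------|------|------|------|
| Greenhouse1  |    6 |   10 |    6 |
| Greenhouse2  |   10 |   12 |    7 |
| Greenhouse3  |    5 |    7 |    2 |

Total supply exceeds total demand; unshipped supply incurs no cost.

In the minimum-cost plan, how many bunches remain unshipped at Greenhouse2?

Minimum-cost shipments:
  Greenhouse1–F1: 85 × 6 = 510
  Greenhouse1–F2: 35 × 10 = 350
  Greenhouse3–F2: 5 × 7 = 35
  Greenhouse3–F3: 25 × 2 = 50
Total cost = 945.
Greenhouse2 ships 0 of its 30, leaving 30.

30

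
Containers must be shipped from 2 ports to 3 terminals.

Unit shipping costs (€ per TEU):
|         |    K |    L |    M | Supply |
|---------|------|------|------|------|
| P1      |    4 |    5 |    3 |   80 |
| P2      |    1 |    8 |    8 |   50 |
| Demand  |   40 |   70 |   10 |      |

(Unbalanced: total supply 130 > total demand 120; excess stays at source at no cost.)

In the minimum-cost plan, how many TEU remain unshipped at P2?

10

An optimal plan:
  P1 to L: 70 TEU
  P1 to M: 10 TEU
  P2 to K: 40 TEU
Total cost = €420.
P2 ships 40 of its 50, leaving 10.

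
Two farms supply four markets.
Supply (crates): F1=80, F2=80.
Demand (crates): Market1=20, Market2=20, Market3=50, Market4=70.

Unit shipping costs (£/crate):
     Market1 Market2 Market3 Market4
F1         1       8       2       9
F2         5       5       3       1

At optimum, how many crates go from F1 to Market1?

20

The minimum-cost plan:
  F1 to Market1: 20 × £1 = £20
  F1 to Market2: 10 × £8 = £80
  F1 to Market3: 50 × £2 = £100
  F2 to Market2: 10 × £5 = £50
  F2 to Market4: 70 × £1 = £70
Total cost = £320.
So F1→Market1 carries 20 crates.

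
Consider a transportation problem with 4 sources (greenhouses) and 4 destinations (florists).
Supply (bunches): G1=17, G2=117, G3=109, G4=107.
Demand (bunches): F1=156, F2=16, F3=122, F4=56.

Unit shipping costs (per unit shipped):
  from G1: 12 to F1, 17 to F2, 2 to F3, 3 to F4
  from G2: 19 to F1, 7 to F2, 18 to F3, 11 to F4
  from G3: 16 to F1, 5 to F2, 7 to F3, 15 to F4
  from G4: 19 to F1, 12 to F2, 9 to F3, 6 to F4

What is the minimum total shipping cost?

4118

An optimal shipping plan:
  G1->F3: 17 × 2 = 34
  G2->F1: 101 × 19 = 1919
  G2->F2: 16 × 7 = 112
  G3->F1: 55 × 16 = 880
  G3->F3: 54 × 7 = 378
  G4->F3: 51 × 9 = 459
  G4->F4: 56 × 6 = 336
Total = 34 + 1919 + 112 + 880 + 378 + 459 + 336 = 4118.
(Supply check: G1 ships 17; G2 ships 117; G3 ships 109; G4 ships 107.)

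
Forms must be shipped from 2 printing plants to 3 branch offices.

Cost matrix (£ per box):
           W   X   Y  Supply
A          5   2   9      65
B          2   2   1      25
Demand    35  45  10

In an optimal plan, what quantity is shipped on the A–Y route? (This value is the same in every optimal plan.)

0

Solving gives:
  A–W: 20 × £5 = £100
  A–X: 45 × £2 = £90
  B–W: 15 × £2 = £30
  B–Y: 10 × £1 = £10
Total cost = £230.
The route A→Y is not used.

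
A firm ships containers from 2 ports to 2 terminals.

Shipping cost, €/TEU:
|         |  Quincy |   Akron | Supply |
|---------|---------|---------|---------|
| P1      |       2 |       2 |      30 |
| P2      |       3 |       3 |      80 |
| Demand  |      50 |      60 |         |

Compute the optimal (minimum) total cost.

300

An optimal shipping plan:
  P1→Akron: 30 TEU
  P2→Quincy: 50 TEU
  P2→Akron: 30 TEU
Total cost = €300.
(Supply check: P1 ships 30; P2 ships 80.)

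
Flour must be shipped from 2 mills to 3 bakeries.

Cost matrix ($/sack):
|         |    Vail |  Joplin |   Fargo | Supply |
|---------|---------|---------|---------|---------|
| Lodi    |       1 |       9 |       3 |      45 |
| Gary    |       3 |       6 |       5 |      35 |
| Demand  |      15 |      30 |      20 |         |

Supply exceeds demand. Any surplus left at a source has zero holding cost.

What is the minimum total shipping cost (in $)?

A cheapest plan:
  Lodi–Vail: 15 × $1 = $15
  Lodi–Fargo: 20 × $3 = $60
  Gary–Joplin: 30 × $6 = $180
Total = 15 + 60 + 180 = $255.
(Supply check: Lodi ships 35; Gary ships 30.)

255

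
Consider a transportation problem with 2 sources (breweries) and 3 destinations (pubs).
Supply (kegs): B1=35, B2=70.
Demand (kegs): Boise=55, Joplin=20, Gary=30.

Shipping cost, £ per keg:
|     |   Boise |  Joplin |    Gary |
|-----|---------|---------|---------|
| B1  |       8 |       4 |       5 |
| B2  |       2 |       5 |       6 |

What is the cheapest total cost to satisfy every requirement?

355

An optimal shipping plan:
  B1 to Joplin: 20 × £4 = £80
  B1 to Gary: 15 × £5 = £75
  B2 to Boise: 55 × £2 = £110
  B2 to Gary: 15 × £6 = £90
Total = 80 + 75 + 110 + 90 = £355.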